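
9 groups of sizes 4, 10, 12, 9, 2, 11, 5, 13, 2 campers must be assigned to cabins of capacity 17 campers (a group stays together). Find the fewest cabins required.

5

Total = 13 + 12 + 11 + 10 + 9 + 5 + 4 + 2 + 2 = 68 campers.
Lower bound: ⌈68/17⌉ = 4 cabins.
Also, 5 groups each exceed 17/2 campers, and no two of those can share a cabin, so at least 5 cabins are needed.
A packing using 5 cabins:
  cabin 1: 13 + 4 = 17
  cabin 2: 12 + 5 = 17
  cabin 3: 11 + 2 + 2 = 15
  cabin 4: 10 = 10
  cabin 5: 9 = 9
This matches the lower bound, so 5 is optimal.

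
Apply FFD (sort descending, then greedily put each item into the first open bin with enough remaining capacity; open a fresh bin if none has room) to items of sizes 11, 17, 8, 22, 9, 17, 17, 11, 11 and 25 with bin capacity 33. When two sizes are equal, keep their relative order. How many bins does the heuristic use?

Sorted descending: 25, 22, 17, 17, 17, 11, 11, 11, 9, 8.
  25 → bin 1 (new)  [load 25/33]
  22 → bin 2 (new)  [load 22/33]
  17 → bin 3 (new)  [load 17/33]
  17 → bin 4 (new)  [load 17/33]
  17 → bin 5 (new)  [load 17/33]
  11 → bin 2  [load 33/33]
  11 → bin 3  [load 28/33]
  11 → bin 4  [load 28/33]
  9 → bin 5  [load 26/33]
  8 → bin 1  [load 33/33]
5 bins opened.

5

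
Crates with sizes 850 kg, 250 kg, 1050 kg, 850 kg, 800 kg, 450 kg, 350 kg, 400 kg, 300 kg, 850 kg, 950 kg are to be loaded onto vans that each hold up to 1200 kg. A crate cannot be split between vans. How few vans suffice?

7

Total = 1050 + 950 + 850 + 850 + 850 + 800 + 450 + 400 + 350 + 300 + 250 = 7100 kg.
Lower bound: ⌈7100/1200⌉ = 6 vans.
A packing using 7 vans:
  van 1: 1050 = 1050
  van 2: 950 + 250 = 1200
  van 3: 850 + 350 = 1200
  van 4: 850 + 300 = 1150
  van 5: 850 = 850
  van 6: 800 + 400 = 1200
  van 7: 450 = 450
No arrangement into 6 vans stays within capacity, so 7 is optimal.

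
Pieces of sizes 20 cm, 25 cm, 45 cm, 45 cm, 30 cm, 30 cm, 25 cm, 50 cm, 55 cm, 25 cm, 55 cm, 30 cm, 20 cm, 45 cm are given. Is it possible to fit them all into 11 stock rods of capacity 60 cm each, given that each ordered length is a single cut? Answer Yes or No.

Yes

A valid assignment using 10 stock rods:
  stock rod 1: 55 = 55
  stock rod 2: 55 = 55
  stock rod 3: 50 = 50
  stock rod 4: 45 = 45
  stock rod 5: 45 = 45
  stock rod 6: 45 = 45
  stock rod 7: 30 + 30 = 60
  stock rod 8: 30 + 25 = 55
  stock rod 9: 25 + 25 = 50
  stock rod 10: 20 + 20 = 40
That uses only 10 ≤ 11, so 11 stock rods are enough.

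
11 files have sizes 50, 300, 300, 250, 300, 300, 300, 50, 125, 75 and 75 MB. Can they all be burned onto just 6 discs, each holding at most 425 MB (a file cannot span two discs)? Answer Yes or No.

A valid assignment using 6 discs:
  disc 1: 300 + 125 = 425
  disc 2: 300 + 75 + 50 = 425
  disc 3: 300 + 75 + 50 = 425
  disc 4: 300 = 300
  disc 5: 300 = 300
  disc 6: 250 = 250
Every load is within 425 MB, so 6 discs suffice.

Yes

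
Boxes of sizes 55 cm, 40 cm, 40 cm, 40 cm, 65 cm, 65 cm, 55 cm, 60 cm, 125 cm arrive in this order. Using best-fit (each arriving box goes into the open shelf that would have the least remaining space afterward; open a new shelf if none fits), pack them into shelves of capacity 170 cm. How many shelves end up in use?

  55 → shelf 1 (new)  [load 55/170]
  40 → shelf 1  [load 95/170]
  40 → shelf 1  [load 135/170]
  40 → shelf 2 (new)  [load 40/170]
  65 → shelf 2  [load 105/170]
  65 → shelf 2  [load 170/170]
  55 → shelf 3 (new)  [load 55/170]
  60 → shelf 3  [load 115/170]
  125 → shelf 4 (new)  [load 125/170]
4 shelves opened.

4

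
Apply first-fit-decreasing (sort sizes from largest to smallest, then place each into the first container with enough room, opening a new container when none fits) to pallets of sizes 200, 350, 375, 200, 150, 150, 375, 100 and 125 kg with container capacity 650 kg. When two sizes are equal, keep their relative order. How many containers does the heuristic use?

Sorted descending: 375, 375, 350, 200, 200, 150, 150, 125, 100.
  375 → container 1 (new)  [load 375/650]
  375 → container 2 (new)  [load 375/650]
  350 → container 3 (new)  [load 350/650]
  200 → container 1  [load 575/650]
  200 → container 2  [load 575/650]
  150 → container 3  [load 500/650]
  150 → container 3  [load 650/650]
  125 → container 4 (new)  [load 125/650]
  100 → container 4  [load 225/650]
4 containers opened.

4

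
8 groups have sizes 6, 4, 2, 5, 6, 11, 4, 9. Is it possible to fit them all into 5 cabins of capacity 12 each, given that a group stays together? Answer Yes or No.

A valid assignment using 5 cabins:
  cabin 1: 11 = 11
  cabin 2: 9 + 2 = 11
  cabin 3: 6 + 6 = 12
  cabin 4: 5 + 4 = 9
  cabin 5: 4 = 4
Every load is within 12, so 5 cabins suffice.

Yes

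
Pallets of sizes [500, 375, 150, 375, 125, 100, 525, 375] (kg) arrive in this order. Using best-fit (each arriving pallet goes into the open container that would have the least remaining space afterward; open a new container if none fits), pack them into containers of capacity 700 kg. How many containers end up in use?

5

  500 → container 1 (new)  [load 500/700]
  375 → container 2 (new)  [load 375/700]
  150 → container 1  [load 650/700]
  375 → container 3 (new)  [load 375/700]
  125 → container 2  [load 500/700]
  100 → container 2  [load 600/700]
  525 → container 4 (new)  [load 525/700]
  375 → container 5 (new)  [load 375/700]
5 containers opened.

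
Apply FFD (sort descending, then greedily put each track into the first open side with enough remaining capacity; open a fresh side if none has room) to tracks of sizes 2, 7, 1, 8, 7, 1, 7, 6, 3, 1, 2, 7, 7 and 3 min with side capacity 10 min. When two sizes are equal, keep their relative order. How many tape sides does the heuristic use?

7

Sorted descending: 8, 7, 7, 7, 7, 7, 6, 3, 3, 2, 2, 1, 1, 1.
  8 → side 1 (new)  [load 8/10]
  7 → side 2 (new)  [load 7/10]
  7 → side 3 (new)  [load 7/10]
  7 → side 4 (new)  [load 7/10]
  7 → side 5 (new)  [load 7/10]
  7 → side 6 (new)  [load 7/10]
  6 → side 7 (new)  [load 6/10]
  3 → side 2  [load 10/10]
  3 → side 3  [load 10/10]
  2 → side 1  [load 10/10]
  2 → side 4  [load 9/10]
  1 → side 4  [load 10/10]
  1 → side 5  [load 8/10]
  1 → side 5  [load 9/10]
7 tape sides opened.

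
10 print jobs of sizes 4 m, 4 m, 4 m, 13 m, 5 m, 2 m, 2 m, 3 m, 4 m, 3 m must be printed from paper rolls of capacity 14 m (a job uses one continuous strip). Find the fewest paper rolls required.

Total = 13 + 5 + 4 + 4 + 4 + 4 + 3 + 3 + 2 + 2 = 44 m.
Lower bound: ⌈44/14⌉ = 4 paper rolls.
A packing using 4 paper rolls:
  roll 1: 13 = 13
  roll 2: 5 + 4 + 4 = 13
  roll 3: 4 + 4 + 3 + 3 = 14
  roll 4: 2 + 2 = 4
This matches the lower bound, so 4 is optimal.

4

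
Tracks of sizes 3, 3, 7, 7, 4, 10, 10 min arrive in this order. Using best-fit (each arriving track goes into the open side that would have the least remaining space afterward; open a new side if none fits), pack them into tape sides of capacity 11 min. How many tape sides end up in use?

  3 → side 1 (new)  [load 3/11]
  3 → side 1  [load 6/11]
  7 → side 2 (new)  [load 7/11]
  7 → side 3 (new)  [load 7/11]
  4 → side 2  [load 11/11]
  10 → side 4 (new)  [load 10/11]
  10 → side 5 (new)  [load 10/11]
5 tape sides opened.

5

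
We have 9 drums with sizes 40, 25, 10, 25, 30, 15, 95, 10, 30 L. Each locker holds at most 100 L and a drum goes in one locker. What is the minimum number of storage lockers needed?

Total = 95 + 40 + 30 + 30 + 25 + 25 + 15 + 10 + 10 = 280 L.
Lower bound: ⌈280/100⌉ = 3 storage lockers.
A packing using 3 storage lockers:
  locker 1: 95 = 95
  locker 2: 40 + 30 + 30 = 100
  locker 3: 25 + 25 + 15 + 10 + 10 = 85
This matches the lower bound, so 3 is optimal.

3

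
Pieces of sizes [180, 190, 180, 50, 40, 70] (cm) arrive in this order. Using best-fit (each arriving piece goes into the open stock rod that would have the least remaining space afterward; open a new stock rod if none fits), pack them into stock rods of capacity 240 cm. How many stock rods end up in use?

  180 → stock rod 1 (new)  [load 180/240]
  190 → stock rod 2 (new)  [load 190/240]
  180 → stock rod 3 (new)  [load 180/240]
  50 → stock rod 2  [load 240/240]
  40 → stock rod 1  [load 220/240]
  70 → stock rod 4 (new)  [load 70/240]
4 stock rods opened.

4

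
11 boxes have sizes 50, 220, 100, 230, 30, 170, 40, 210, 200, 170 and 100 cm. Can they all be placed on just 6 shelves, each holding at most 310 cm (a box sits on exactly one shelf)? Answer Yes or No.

A valid assignment using 6 shelves:
  shelf 1: 230 + 50 + 30 = 310
  shelf 2: 220 + 40 = 260
  shelf 3: 210 + 100 = 310
  shelf 4: 200 + 100 = 300
  shelf 5: 170 = 170
  shelf 6: 170 = 170
Every load is within 310 cm, so 6 shelves suffice.

Yes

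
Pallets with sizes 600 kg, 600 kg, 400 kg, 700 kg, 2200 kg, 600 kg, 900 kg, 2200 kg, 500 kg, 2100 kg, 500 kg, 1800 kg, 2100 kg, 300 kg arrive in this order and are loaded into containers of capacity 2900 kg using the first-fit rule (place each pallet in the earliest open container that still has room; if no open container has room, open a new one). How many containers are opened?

  600 → container 1 (new)  [load 600/2900]
  600 → container 1  [load 1200/2900]
  400 → container 1  [load 1600/2900]
  700 → container 1  [load 2300/2900]
  2200 → container 2 (new)  [load 2200/2900]
  600 → container 1  [load 2900/2900]
  900 → container 3 (new)  [load 900/2900]
  2200 → container 4 (new)  [load 2200/2900]
  500 → container 2  [load 2700/2900]
  2100 → container 5 (new)  [load 2100/2900]
  500 → container 3  [load 1400/2900]
  1800 → container 6 (new)  [load 1800/2900]
  2100 → container 7 (new)  [load 2100/2900]
  300 → container 3  [load 1700/2900]
7 containers opened.

7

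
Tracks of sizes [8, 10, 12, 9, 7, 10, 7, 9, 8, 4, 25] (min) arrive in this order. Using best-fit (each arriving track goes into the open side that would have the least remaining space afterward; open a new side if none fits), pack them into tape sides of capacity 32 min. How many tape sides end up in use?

  8 → side 1 (new)  [load 8/32]
  10 → side 1  [load 18/32]
  12 → side 1  [load 30/32]
  9 → side 2 (new)  [load 9/32]
  7 → side 2  [load 16/32]
  10 → side 2  [load 26/32]
  7 → side 3 (new)  [load 7/32]
  9 → side 3  [load 16/32]
  8 → side 3  [load 24/32]
  4 → side 2  [load 30/32]
  25 → side 4 (new)  [load 25/32]
4 tape sides opened.

4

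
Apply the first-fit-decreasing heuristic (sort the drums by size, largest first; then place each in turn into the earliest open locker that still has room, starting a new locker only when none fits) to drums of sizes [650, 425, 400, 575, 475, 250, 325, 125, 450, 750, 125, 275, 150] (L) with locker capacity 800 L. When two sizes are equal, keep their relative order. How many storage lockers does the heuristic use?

Sorted descending: 750, 650, 575, 475, 450, 425, 400, 325, 275, 250, 150, 125, 125.
  750 → locker 1 (new)  [load 750/800]
  650 → locker 2 (new)  [load 650/800]
  575 → locker 3 (new)  [load 575/800]
  475 → locker 4 (new)  [load 475/800]
  450 → locker 5 (new)  [load 450/800]
  425 → locker 6 (new)  [load 425/800]
  400 → locker 7 (new)  [load 400/800]
  325 → locker 4  [load 800/800]
  275 → locker 5  [load 725/800]
  250 → locker 6  [load 675/800]
  150 → locker 2  [load 800/800]
  125 → locker 3  [load 700/800]
  125 → locker 6  [load 800/800]
7 storage lockers opened.

7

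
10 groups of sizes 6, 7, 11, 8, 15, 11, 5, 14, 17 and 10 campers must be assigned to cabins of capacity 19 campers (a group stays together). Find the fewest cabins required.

6

Total = 17 + 15 + 14 + 11 + 11 + 10 + 8 + 7 + 6 + 5 = 104 campers.
Lower bound: ⌈104/19⌉ = 6 cabins.
A packing using 6 cabins:
  cabin 1: 17 = 17
  cabin 2: 15 = 15
  cabin 3: 14 + 5 = 19
  cabin 4: 11 + 8 = 19
  cabin 5: 11 + 7 = 18
  cabin 6: 10 + 6 = 16
This matches the lower bound, so 6 is optimal.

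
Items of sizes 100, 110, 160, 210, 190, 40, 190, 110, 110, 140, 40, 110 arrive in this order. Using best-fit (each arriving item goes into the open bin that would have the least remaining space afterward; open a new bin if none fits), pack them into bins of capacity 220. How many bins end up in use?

8

  100 → bin 1 (new)  [load 100/220]
  110 → bin 1  [load 210/220]
  160 → bin 2 (new)  [load 160/220]
  210 → bin 3 (new)  [load 210/220]
  190 → bin 4 (new)  [load 190/220]
  40 → bin 2  [load 200/220]
  190 → bin 5 (new)  [load 190/220]
  110 → bin 6 (new)  [load 110/220]
  110 → bin 6  [load 220/220]
  140 → bin 7 (new)  [load 140/220]
  40 → bin 7  [load 180/220]
  110 → bin 8 (new)  [load 110/220]
8 bins opened.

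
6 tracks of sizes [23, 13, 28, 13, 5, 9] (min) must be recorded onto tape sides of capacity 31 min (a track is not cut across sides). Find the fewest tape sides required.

4

Total = 28 + 23 + 13 + 13 + 9 + 5 = 91 min.
Lower bound: ⌈91/31⌉ = 3 tape sides.
A packing using 4 tape sides:
  side 1: 28 = 28
  side 2: 23 + 5 = 28
  side 3: 13 + 13 = 26
  side 4: 9 = 9
No arrangement into 3 tape sides stays within capacity, so 4 is optimal.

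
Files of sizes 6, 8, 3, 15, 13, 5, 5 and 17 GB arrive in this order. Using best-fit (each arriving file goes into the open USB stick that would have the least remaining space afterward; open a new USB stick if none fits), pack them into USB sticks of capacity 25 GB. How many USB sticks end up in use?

4

  6 → USB stick 1 (new)  [load 6/25]
  8 → USB stick 1  [load 14/25]
  3 → USB stick 1  [load 17/25]
  15 → USB stick 2 (new)  [load 15/25]
  13 → USB stick 3 (new)  [load 13/25]
  5 → USB stick 1  [load 22/25]
  5 → USB stick 2  [load 20/25]
  17 → USB stick 4 (new)  [load 17/25]
4 USB sticks opened.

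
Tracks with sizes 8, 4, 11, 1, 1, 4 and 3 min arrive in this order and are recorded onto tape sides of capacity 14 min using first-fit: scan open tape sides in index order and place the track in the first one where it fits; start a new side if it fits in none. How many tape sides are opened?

3

  8 → side 1 (new)  [load 8/14]
  4 → side 1  [load 12/14]
  11 → side 2 (new)  [load 11/14]
  1 → side 1  [load 13/14]
  1 → side 1  [load 14/14]
  4 → side 3 (new)  [load 4/14]
  3 → side 2  [load 14/14]
3 tape sides opened.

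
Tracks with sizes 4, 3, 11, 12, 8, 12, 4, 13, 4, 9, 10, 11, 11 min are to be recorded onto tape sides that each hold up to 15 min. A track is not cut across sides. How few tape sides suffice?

Total = 13 + 12 + 12 + 11 + 11 + 11 + 10 + 9 + 8 + 4 + 4 + 4 + 3 = 112 min.
Lower bound: ⌈112/15⌉ = 8 tape sides.
Also, 9 tracks each exceed 15/2 min, and no two of those can share a side, so at least 9 tape sides are needed.
A packing using 9 tape sides:
  side 1: 13 = 13
  side 2: 12 + 3 = 15
  side 3: 12 = 12
  side 4: 11 + 4 = 15
  side 5: 11 + 4 = 15
  side 6: 11 + 4 = 15
  side 7: 10 = 10
  side 8: 9 = 9
  side 9: 8 = 8
This matches the lower bound, so 9 is optimal.

9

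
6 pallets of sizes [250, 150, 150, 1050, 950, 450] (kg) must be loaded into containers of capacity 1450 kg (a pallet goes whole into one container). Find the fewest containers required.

Total = 1050 + 950 + 450 + 250 + 150 + 150 = 3000 kg.
Lower bound: ⌈3000/1450⌉ = 3 containers.
A packing using 3 containers:
  container 1: 1050 + 250 + 150 = 1450
  container 2: 950 + 450 = 1400
  container 3: 150 = 150
This matches the lower bound, so 3 is optimal.

3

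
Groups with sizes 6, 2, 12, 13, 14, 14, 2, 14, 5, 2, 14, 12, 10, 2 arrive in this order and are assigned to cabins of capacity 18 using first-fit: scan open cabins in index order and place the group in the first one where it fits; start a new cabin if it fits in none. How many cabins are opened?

9

  6 → cabin 1 (new)  [load 6/18]
  2 → cabin 1  [load 8/18]
  12 → cabin 2 (new)  [load 12/18]
  13 → cabin 3 (new)  [load 13/18]
  14 → cabin 4 (new)  [load 14/18]
  14 → cabin 5 (new)  [load 14/18]
  2 → cabin 1  [load 10/18]
  14 → cabin 6 (new)  [load 14/18]
  5 → cabin 1  [load 15/18]
  2 → cabin 1  [load 17/18]
  14 → cabin 7 (new)  [load 14/18]
  12 → cabin 8 (new)  [load 12/18]
  10 → cabin 9 (new)  [load 10/18]
  2 → cabin 2  [load 14/18]
9 cabins opened.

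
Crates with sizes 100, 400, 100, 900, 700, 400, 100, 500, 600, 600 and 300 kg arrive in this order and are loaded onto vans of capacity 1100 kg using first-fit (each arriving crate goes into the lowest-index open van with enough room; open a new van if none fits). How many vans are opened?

5

  100 → van 1 (new)  [load 100/1100]
  400 → van 1  [load 500/1100]
  100 → van 1  [load 600/1100]
  900 → van 2 (new)  [load 900/1100]
  700 → van 3 (new)  [load 700/1100]
  400 → van 1  [load 1000/1100]
  100 → van 1  [load 1100/1100]
  500 → van 4 (new)  [load 500/1100]
  600 → van 4  [load 1100/1100]
  600 → van 5 (new)  [load 600/1100]
  300 → van 3  [load 1000/1100]
5 vans opened.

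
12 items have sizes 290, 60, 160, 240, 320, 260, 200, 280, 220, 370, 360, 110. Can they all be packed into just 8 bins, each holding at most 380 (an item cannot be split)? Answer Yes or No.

Total = 2870; ⌈2870/380⌉ = 8.
9 items each exceed half the capacity and cannot share a bin, forcing at least 9 bins.
At least 9 bins are required, but only 8 are allowed.

No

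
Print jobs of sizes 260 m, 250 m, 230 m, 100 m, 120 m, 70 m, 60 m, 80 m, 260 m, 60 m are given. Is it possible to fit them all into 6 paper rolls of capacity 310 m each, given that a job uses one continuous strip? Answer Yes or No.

A valid assignment using 6 paper rolls:
  roll 1: 260 = 260
  roll 2: 260 = 260
  roll 3: 250 + 60 = 310
  roll 4: 230 + 80 = 310
  roll 5: 120 + 100 + 70 = 290
  roll 6: 60 = 60
Every load is within 310 m, so 6 paper rolls suffice.

Yes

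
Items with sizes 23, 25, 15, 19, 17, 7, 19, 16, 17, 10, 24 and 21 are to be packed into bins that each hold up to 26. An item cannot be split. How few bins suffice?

10

Total = 25 + 24 + 23 + 21 + 19 + 19 + 17 + 17 + 16 + 15 + 10 + 7 = 213.
Lower bound: ⌈213/26⌉ = 9 bins.
Also, 10 items each exceed 13, and no two of those can share a bin, so at least 10 bins are needed.
A packing using 10 bins:
  bin 1: 25 = 25
  bin 2: 24 = 24
  bin 3: 23 = 23
  bin 4: 21 = 21
  bin 5: 19 + 7 = 26
  bin 6: 19 = 19
  bin 7: 17 = 17
  bin 8: 17 = 17
  bin 9: 16 + 10 = 26
  bin 10: 15 = 15
This matches the lower bound, so 10 is optimal.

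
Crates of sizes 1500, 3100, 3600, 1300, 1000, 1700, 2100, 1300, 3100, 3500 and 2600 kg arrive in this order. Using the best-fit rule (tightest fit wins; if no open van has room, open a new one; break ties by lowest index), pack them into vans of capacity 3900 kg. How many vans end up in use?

  1500 → van 1 (new)  [load 1500/3900]
  3100 → van 2 (new)  [load 3100/3900]
  3600 → van 3 (new)  [load 3600/3900]
  1300 → van 1  [load 2800/3900]
  1000 → van 1  [load 3800/3900]
  1700 → van 4 (new)  [load 1700/3900]
  2100 → van 4  [load 3800/3900]
  1300 → van 5 (new)  [load 1300/3900]
  3100 → van 6 (new)  [load 3100/3900]
  3500 → van 7 (new)  [load 3500/3900]
  2600 → van 5  [load 3900/3900]
7 vans opened.

7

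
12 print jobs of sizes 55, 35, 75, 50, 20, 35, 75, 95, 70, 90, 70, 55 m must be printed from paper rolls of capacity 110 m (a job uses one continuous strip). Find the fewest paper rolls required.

Total = 95 + 90 + 75 + 75 + 70 + 70 + 55 + 55 + 50 + 35 + 35 + 20 = 725 m.
Lower bound: ⌈725/110⌉ = 7 paper rolls.
A packing using 8 paper rolls:
  roll 1: 95 = 95
  roll 2: 90 + 20 = 110
  roll 3: 75 + 35 = 110
  roll 4: 75 + 35 = 110
  roll 5: 70 = 70
  roll 6: 70 = 70
  roll 7: 55 + 55 = 110
  roll 8: 50 = 50
No arrangement into 7 paper rolls stays within capacity, so 8 is optimal.

8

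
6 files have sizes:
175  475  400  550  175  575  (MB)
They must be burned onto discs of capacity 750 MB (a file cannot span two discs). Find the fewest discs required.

Total = 575 + 550 + 475 + 400 + 175 + 175 = 2350 MB.
Lower bound: ⌈2350/750⌉ = 4 discs.
A packing using 4 discs:
  disc 1: 575 + 175 = 750
  disc 2: 550 + 175 = 725
  disc 3: 475 = 475
  disc 4: 400 = 400
This matches the lower bound, so 4 is optimal.

4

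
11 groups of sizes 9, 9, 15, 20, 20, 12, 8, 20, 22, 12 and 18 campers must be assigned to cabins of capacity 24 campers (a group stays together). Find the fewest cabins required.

Total = 22 + 20 + 20 + 20 + 18 + 15 + 12 + 12 + 9 + 9 + 8 = 165 campers.
Lower bound: ⌈165/24⌉ = 7 cabins.
A packing using 8 cabins:
  cabin 1: 22 = 22
  cabin 2: 20 = 20
  cabin 3: 20 = 20
  cabin 4: 20 = 20
  cabin 5: 18 = 18
  cabin 6: 15 + 9 = 24
  cabin 7: 12 + 12 = 24
  cabin 8: 9 + 8 = 17
No arrangement into 7 cabins stays within capacity, so 8 is optimal.

8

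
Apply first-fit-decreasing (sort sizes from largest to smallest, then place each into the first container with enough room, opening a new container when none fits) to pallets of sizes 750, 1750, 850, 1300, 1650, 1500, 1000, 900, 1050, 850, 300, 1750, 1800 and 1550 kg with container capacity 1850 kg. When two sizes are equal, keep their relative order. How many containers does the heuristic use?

10

Sorted descending: 1800, 1750, 1750, 1650, 1550, 1500, 1300, 1050, 1000, 900, 850, 850, 750, 300.
  1800 → container 1 (new)  [load 1800/1850]
  1750 → container 2 (new)  [load 1750/1850]
  1750 → container 3 (new)  [load 1750/1850]
  1650 → container 4 (new)  [load 1650/1850]
  1550 → container 5 (new)  [load 1550/1850]
  1500 → container 6 (new)  [load 1500/1850]
  1300 → container 7 (new)  [load 1300/1850]
  1050 → container 8 (new)  [load 1050/1850]
  1000 → container 9 (new)  [load 1000/1850]
  900 → container 10 (new)  [load 900/1850]
  850 → container 9  [load 1850/1850]
  850 → container 10  [load 1750/1850]
  750 → container 8  [load 1800/1850]
  300 → container 5  [load 1850/1850]
10 containers opened.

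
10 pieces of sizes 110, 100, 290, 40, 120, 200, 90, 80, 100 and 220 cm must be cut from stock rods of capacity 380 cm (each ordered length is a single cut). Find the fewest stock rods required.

Total = 290 + 220 + 200 + 120 + 110 + 100 + 100 + 90 + 80 + 40 = 1350 cm.
Lower bound: ⌈1350/380⌉ = 4 stock rods.
A packing using 4 stock rods:
  stock rod 1: 290 + 90 = 380
  stock rod 2: 220 + 120 + 40 = 380
  stock rod 3: 200 + 110 = 310
  stock rod 4: 100 + 100 + 80 = 280
This matches the lower bound, so 4 is optimal.

4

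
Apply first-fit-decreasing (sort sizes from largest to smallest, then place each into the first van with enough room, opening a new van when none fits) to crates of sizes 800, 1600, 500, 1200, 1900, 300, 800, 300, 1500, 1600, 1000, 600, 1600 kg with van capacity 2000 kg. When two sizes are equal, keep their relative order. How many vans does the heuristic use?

8

Sorted descending: 1900, 1600, 1600, 1600, 1500, 1200, 1000, 800, 800, 600, 500, 300, 300.
  1900 → van 1 (new)  [load 1900/2000]
  1600 → van 2 (new)  [load 1600/2000]
  1600 → van 3 (new)  [load 1600/2000]
  1600 → van 4 (new)  [load 1600/2000]
  1500 → van 5 (new)  [load 1500/2000]
  1200 → van 6 (new)  [load 1200/2000]
  1000 → van 7 (new)  [load 1000/2000]
  800 → van 6  [load 2000/2000]
  800 → van 7  [load 1800/2000]
  600 → van 8 (new)  [load 600/2000]
  500 → van 5  [load 2000/2000]
  300 → van 2  [load 1900/2000]
  300 → van 3  [load 1900/2000]
8 vans opened.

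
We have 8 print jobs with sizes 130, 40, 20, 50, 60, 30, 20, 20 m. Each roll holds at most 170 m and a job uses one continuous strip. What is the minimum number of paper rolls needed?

Total = 130 + 60 + 50 + 40 + 30 + 20 + 20 + 20 = 370 m.
Lower bound: ⌈370/170⌉ = 3 paper rolls.
A packing using 3 paper rolls:
  roll 1: 130 + 40 = 170
  roll 2: 60 + 50 + 30 + 20 = 160
  roll 3: 20 + 20 = 40
This matches the lower bound, so 3 is optimal.

3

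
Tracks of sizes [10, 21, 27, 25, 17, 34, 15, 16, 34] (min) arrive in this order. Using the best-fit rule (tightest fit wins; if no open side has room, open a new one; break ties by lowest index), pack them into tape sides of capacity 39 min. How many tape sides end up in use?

7

  10 → side 1 (new)  [load 10/39]
  21 → side 1  [load 31/39]
  27 → side 2 (new)  [load 27/39]
  25 → side 3 (new)  [load 25/39]
  17 → side 4 (new)  [load 17/39]
  34 → side 5 (new)  [load 34/39]
  15 → side 4  [load 32/39]
  16 → side 6 (new)  [load 16/39]
  34 → side 7 (new)  [load 34/39]
7 tape sides opened.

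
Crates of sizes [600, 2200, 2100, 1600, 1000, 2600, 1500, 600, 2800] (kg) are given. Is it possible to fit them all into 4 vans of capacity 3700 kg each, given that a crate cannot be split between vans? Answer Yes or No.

Total = 15000 kg; ⌈15000/3700⌉ = 5.
At least 5 vans are required, but only 4 are allowed.

No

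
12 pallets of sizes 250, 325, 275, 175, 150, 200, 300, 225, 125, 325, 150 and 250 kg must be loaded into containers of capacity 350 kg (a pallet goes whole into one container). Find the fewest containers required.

9

Total = 325 + 325 + 300 + 275 + 250 + 250 + 225 + 200 + 175 + 150 + 150 + 125 = 2750 kg.
Lower bound: ⌈2750/350⌉ = 8 containers.
A packing using 9 containers:
  container 1: 325 = 325
  container 2: 325 = 325
  container 3: 300 = 300
  container 4: 275 = 275
  container 5: 250 = 250
  container 6: 250 = 250
  container 7: 225 + 125 = 350
  container 8: 200 + 150 = 350
  container 9: 175 + 150 = 325
No arrangement into 8 containers stays within capacity, so 9 is optimal.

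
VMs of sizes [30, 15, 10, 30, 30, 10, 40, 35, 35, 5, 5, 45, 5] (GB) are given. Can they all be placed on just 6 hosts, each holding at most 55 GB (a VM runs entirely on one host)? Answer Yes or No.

Total = 295 GB; ⌈295/55⌉ = 6.
7 VMs each exceed half the capacity and cannot share a host, forcing at least 7 hosts.
At least 7 hosts are required, but only 6 are allowed.

No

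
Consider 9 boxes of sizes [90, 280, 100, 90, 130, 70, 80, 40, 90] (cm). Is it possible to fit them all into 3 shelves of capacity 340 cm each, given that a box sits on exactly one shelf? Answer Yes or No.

Yes

A valid assignment using 3 shelves:
  shelf 1: 280 + 40 = 320
  shelf 2: 130 + 100 + 90 = 320
  shelf 3: 90 + 90 + 80 + 70 = 330
Every load is within 340 cm, so 3 shelves suffice.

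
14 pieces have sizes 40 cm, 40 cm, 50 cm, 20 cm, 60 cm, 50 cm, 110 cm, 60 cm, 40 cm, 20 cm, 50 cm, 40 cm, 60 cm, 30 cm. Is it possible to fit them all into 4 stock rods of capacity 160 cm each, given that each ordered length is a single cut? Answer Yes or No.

No

Total = 670 cm; ⌈670/160⌉ = 5.
At least 5 stock rods are required, but only 4 are allowed.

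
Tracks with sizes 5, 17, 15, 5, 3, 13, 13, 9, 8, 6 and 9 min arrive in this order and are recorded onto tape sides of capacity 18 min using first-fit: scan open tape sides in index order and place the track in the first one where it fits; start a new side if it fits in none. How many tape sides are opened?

7

  5 → side 1 (new)  [load 5/18]
  17 → side 2 (new)  [load 17/18]
  15 → side 3 (new)  [load 15/18]
  5 → side 1  [load 10/18]
  3 → side 1  [load 13/18]
  13 → side 4 (new)  [load 13/18]
  13 → side 5 (new)  [load 13/18]
  9 → side 6 (new)  [load 9/18]
  8 → side 6  [load 17/18]
  6 → side 7 (new)  [load 6/18]
  9 → side 7  [load 15/18]
7 tape sides opened.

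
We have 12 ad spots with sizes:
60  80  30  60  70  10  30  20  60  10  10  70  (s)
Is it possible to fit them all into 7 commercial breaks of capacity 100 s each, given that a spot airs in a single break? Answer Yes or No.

A valid assignment using 6 commercial breaks:
  break 1: 80 + 20 = 100
  break 2: 70 + 30 = 100
  break 3: 70 + 30 = 100
  break 4: 60 + 10 + 10 + 10 = 90
  break 5: 60 = 60
  break 6: 60 = 60
That uses only 6 ≤ 7, so 7 commercial breaks are enough.

Yes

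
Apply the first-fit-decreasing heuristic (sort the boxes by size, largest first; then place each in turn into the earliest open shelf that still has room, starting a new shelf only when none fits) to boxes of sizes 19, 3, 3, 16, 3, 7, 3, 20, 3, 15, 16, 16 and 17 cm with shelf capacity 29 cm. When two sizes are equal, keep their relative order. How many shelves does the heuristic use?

7

Sorted descending: 20, 19, 17, 16, 16, 16, 15, 7, 3, 3, 3, 3, 3.
  20 → shelf 1 (new)  [load 20/29]
  19 → shelf 2 (new)  [load 19/29]
  17 → shelf 3 (new)  [load 17/29]
  16 → shelf 4 (new)  [load 16/29]
  16 → shelf 5 (new)  [load 16/29]
  16 → shelf 6 (new)  [load 16/29]
  15 → shelf 7 (new)  [load 15/29]
  7 → shelf 1  [load 27/29]
  3 → shelf 2  [load 22/29]
  3 → shelf 2  [load 25/29]
  3 → shelf 2  [load 28/29]
  3 → shelf 3  [load 20/29]
  3 → shelf 3  [load 23/29]
7 shelves opened.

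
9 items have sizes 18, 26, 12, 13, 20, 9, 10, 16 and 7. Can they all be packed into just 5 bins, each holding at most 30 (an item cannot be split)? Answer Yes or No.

A valid assignment using 5 bins:
  bin 1: 26 = 26
  bin 2: 20 + 10 = 30
  bin 3: 18 + 12 = 30
  bin 4: 16 + 13 = 29
  bin 5: 9 + 7 = 16
Every load is within 30, so 5 bins suffice.

Yes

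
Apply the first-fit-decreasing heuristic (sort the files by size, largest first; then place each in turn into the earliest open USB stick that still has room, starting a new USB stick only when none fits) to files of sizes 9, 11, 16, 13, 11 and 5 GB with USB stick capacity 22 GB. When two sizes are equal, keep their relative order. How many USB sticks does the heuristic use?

Sorted descending: 16, 13, 11, 11, 9, 5.
  16 → USB stick 1 (new)  [load 16/22]
  13 → USB stick 2 (new)  [load 13/22]
  11 → USB stick 3 (new)  [load 11/22]
  11 → USB stick 3  [load 22/22]
  9 → USB stick 2  [load 22/22]
  5 → USB stick 1  [load 21/22]
3 USB sticks opened.

3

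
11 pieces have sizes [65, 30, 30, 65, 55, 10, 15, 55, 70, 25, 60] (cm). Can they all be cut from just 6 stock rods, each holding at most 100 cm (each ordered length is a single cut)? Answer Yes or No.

A valid assignment using 6 stock rods:
  stock rod 1: 70 + 30 = 100
  stock rod 2: 65 + 30 = 95
  stock rod 3: 65 + 25 + 10 = 100
  stock rod 4: 60 + 15 = 75
  stock rod 5: 55 = 55
  stock rod 6: 55 = 55
Every load is within 100 cm, so 6 stock rods suffice.

Yes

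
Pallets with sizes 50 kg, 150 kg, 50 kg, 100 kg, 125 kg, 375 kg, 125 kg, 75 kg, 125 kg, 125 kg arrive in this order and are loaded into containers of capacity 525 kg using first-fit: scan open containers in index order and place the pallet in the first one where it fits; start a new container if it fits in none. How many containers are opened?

  50 → container 1 (new)  [load 50/525]
  150 → container 1  [load 200/525]
  50 → container 1  [load 250/525]
  100 → container 1  [load 350/525]
  125 → container 1  [load 475/525]
  375 → container 2 (new)  [load 375/525]
  125 → container 2  [load 500/525]
  75 → container 3 (new)  [load 75/525]
  125 → container 3  [load 200/525]
  125 → container 3  [load 325/525]
3 containers opened.

3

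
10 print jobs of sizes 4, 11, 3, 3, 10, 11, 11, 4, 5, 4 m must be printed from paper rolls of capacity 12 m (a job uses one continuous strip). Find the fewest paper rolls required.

6

Total = 11 + 11 + 11 + 10 + 5 + 4 + 4 + 4 + 3 + 3 = 66 m.
Lower bound: ⌈66/12⌉ = 6 paper rolls.
A packing using 6 paper rolls:
  roll 1: 11 = 11
  roll 2: 11 = 11
  roll 3: 11 = 11
  roll 4: 10 = 10
  roll 5: 5 + 4 + 3 = 12
  roll 6: 4 + 4 + 3 = 11
This matches the lower bound, so 6 is optimal.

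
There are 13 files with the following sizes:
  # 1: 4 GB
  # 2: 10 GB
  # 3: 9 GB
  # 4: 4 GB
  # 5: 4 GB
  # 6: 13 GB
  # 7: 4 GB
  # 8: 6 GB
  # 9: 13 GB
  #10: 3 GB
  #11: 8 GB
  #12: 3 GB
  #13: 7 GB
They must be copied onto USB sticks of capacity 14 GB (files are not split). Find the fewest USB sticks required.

7

Total = 13 + 13 + 10 + 9 + 8 + 7 + 6 + 4 + 4 + 4 + 4 + 3 + 3 = 88 GB.
Lower bound: ⌈88/14⌉ = 7 USB sticks.
A packing using 7 USB sticks:
  USB stick 1: 13 = 13
  USB stick 2: 13 = 13
  USB stick 3: 10 + 4 = 14
  USB stick 4: 9 + 4 = 13
  USB stick 5: 8 + 6 = 14
  USB stick 6: 7 + 4 + 3 = 14
  USB stick 7: 4 + 3 = 7
This matches the lower bound, so 7 is optimal.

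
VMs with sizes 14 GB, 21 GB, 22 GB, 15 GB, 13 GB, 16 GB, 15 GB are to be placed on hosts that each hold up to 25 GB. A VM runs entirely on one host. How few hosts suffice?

Total = 22 + 21 + 16 + 15 + 15 + 14 + 13 = 116 GB.
Lower bound: ⌈116/25⌉ = 5 hosts.
Also, 7 VMs each exceed 25/2 GB, and no two of those can share a host, so at least 7 hosts are needed.
A packing using 7 hosts:
  host 1: 22 = 22
  host 2: 21 = 21
  host 3: 16 = 16
  host 4: 15 = 15
  host 5: 15 = 15
  host 6: 14 = 14
  host 7: 13 = 13
This matches the lower bound, so 7 is optimal.

7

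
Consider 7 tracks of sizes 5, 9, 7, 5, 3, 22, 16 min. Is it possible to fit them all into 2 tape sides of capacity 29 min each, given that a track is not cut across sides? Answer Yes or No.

Total = 67 min; ⌈67/29⌉ = 3.
At least 3 tape sides are required, but only 2 are allowed.

No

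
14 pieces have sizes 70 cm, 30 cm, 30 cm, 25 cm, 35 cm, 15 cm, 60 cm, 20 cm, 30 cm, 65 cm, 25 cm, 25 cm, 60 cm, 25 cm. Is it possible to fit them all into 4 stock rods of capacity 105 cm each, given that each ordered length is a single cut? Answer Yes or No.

Total = 515 cm; ⌈515/105⌉ = 5.
At least 5 stock rods are required, but only 4 are allowed.

No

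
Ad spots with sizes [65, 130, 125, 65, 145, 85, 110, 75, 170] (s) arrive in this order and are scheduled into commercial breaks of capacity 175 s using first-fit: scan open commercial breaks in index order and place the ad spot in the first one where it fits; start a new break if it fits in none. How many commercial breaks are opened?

7

  65 → break 1 (new)  [load 65/175]
  130 → break 2 (new)  [load 130/175]
  125 → break 3 (new)  [load 125/175]
  65 → break 1  [load 130/175]
  145 → break 4 (new)  [load 145/175]
  85 → break 5 (new)  [load 85/175]
  110 → break 6 (new)  [load 110/175]
  75 → break 5  [load 160/175]
  170 → break 7 (new)  [load 170/175]
7 commercial breaks opened.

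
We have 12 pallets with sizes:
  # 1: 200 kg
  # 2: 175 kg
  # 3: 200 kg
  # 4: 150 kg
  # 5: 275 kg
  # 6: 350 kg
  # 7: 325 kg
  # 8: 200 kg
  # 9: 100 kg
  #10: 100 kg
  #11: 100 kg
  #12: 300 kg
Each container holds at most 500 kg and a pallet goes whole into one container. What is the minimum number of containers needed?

5

Total = 350 + 325 + 300 + 275 + 200 + 200 + 200 + 175 + 150 + 100 + 100 + 100 = 2475 kg.
Lower bound: ⌈2475/500⌉ = 5 containers.
A packing using 5 containers:
  container 1: 350 + 150 = 500
  container 2: 325 + 175 = 500
  container 3: 300 + 200 = 500
  container 4: 275 + 200 = 475
  container 5: 200 + 100 + 100 + 100 = 500
This matches the lower bound, so 5 is optimal.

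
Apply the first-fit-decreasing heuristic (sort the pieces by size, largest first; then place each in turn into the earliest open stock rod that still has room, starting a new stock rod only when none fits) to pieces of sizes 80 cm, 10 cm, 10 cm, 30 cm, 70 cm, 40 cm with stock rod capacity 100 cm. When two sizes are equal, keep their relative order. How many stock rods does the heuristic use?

Sorted descending: 80, 70, 40, 30, 10, 10.
  80 → stock rod 1 (new)  [load 80/100]
  70 → stock rod 2 (new)  [load 70/100]
  40 → stock rod 3 (new)  [load 40/100]
  30 → stock rod 2  [load 100/100]
  10 → stock rod 1  [load 90/100]
  10 → stock rod 1  [load 100/100]
3 stock rods opened.

3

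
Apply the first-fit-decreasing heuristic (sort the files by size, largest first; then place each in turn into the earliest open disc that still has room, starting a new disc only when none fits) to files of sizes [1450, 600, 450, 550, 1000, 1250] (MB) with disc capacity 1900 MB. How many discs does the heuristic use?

3

Sorted descending: 1450, 1250, 1000, 600, 550, 450.
  1450 → disc 1 (new)  [load 1450/1900]
  1250 → disc 2 (new)  [load 1250/1900]
  1000 → disc 3 (new)  [load 1000/1900]
  600 → disc 2  [load 1850/1900]
  550 → disc 3  [load 1550/1900]
  450 → disc 1  [load 1900/1900]
3 discs opened.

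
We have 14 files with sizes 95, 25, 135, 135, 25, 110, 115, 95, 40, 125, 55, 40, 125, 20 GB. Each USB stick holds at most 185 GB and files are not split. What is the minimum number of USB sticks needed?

Total = 135 + 135 + 125 + 125 + 115 + 110 + 95 + 95 + 55 + 40 + 40 + 25 + 25 + 20 = 1140 GB.
Lower bound: ⌈1140/185⌉ = 7 USB sticks.
Also, 8 files each exceed 185/2 GB, and no two of those can share a USB stick, so at least 8 USB sticks are needed.
A packing using 8 USB sticks:
  USB stick 1: 135 + 40 = 175
  USB stick 2: 135 + 40 = 175
  USB stick 3: 125 + 55 = 180
  USB stick 4: 125 + 25 + 25 = 175
  USB stick 5: 115 + 20 = 135
  USB stick 6: 110 = 110
  USB stick 7: 95 = 95
  USB stick 8: 95 = 95
This matches the lower bound, so 8 is optimal.

8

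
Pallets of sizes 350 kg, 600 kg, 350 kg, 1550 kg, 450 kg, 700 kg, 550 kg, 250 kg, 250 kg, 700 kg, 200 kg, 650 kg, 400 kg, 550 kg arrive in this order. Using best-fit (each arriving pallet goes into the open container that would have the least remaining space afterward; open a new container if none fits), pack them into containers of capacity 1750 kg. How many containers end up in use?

  350 → container 1 (new)  [load 350/1750]
  600 → container 1  [load 950/1750]
  350 → container 1  [load 1300/1750]
  1550 → container 2 (new)  [load 1550/1750]
  450 → container 1  [load 1750/1750]
  700 → container 3 (new)  [load 700/1750]
  550 → container 3  [load 1250/1750]
  250 → container 3  [load 1500/1750]
  250 → container 3  [load 1750/1750]
  700 → container 4 (new)  [load 700/1750]
  200 → container 2  [load 1750/1750]
  650 → container 4  [load 1350/1750]
  400 → container 4  [load 1750/1750]
  550 → container 5 (new)  [load 550/1750]
5 containers opened.

5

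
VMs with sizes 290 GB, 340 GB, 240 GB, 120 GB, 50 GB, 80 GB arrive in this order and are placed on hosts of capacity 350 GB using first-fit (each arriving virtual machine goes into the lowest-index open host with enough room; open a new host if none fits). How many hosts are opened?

4

  290 → host 1 (new)  [load 290/350]
  340 → host 2 (new)  [load 340/350]
  240 → host 3 (new)  [load 240/350]
  120 → host 4 (new)  [load 120/350]
  50 → host 1  [load 340/350]
  80 → host 3  [load 320/350]
4 hosts opened.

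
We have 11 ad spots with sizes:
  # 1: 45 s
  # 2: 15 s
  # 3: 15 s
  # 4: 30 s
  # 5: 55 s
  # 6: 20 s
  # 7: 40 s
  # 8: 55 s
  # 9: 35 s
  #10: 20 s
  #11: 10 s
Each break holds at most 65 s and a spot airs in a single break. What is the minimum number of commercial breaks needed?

6

Total = 55 + 55 + 45 + 40 + 35 + 30 + 20 + 20 + 15 + 15 + 10 = 340 s.
Lower bound: ⌈340/65⌉ = 6 commercial breaks.
A packing using 6 commercial breaks:
  break 1: 55 + 10 = 65
  break 2: 55 = 55
  break 3: 45 + 20 = 65
  break 4: 40 + 20 = 60
  break 5: 35 + 30 = 65
  break 6: 15 + 15 = 30
This matches the lower bound, so 6 is optimal.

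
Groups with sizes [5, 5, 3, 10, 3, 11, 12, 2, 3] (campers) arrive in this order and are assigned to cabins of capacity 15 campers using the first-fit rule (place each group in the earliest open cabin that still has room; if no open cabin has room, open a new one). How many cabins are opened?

4

  5 → cabin 1 (new)  [load 5/15]
  5 → cabin 1  [load 10/15]
  3 → cabin 1  [load 13/15]
  10 → cabin 2 (new)  [load 10/15]
  3 → cabin 2  [load 13/15]
  11 → cabin 3 (new)  [load 11/15]
  12 → cabin 4 (new)  [load 12/15]
  2 → cabin 1  [load 15/15]
  3 → cabin 3  [load 14/15]
4 cabins opened.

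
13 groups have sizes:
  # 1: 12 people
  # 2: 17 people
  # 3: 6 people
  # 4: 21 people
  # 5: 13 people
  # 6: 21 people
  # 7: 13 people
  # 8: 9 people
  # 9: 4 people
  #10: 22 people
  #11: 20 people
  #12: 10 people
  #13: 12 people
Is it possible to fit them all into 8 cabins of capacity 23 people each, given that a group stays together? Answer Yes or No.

No

Total = 180 people; ⌈180/23⌉ = 8.
9 groups each exceed half the capacity and cannot share a cabin, forcing at least 9 cabins.
At least 9 cabins are required, but only 8 are allowed.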